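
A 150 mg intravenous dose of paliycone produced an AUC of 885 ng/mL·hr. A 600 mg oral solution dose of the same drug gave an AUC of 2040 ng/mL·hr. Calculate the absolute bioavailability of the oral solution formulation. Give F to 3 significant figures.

F = 0.576

F = (AUC_ev / D_ev) / (AUC_iv / D_iv)
  = (2040/600) / (885/150)
  = 3.4 / 5.9 = 0.5763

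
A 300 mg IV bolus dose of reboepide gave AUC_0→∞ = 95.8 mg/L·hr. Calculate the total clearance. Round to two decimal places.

CL = Dose_iv / AUC_0→∞
   = 300 / 95.8 = 3.13152 L/hr

CL = 3.13 L/hr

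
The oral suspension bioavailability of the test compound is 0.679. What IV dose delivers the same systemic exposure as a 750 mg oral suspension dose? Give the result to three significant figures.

Systemic exposure from an extravascular dose = F × D_ev, so the equivalent IV dose is F × D_ev.
D_iv = F × D_ev = 0.679 × 750 = 509.25 mg

D_iv = 509 mg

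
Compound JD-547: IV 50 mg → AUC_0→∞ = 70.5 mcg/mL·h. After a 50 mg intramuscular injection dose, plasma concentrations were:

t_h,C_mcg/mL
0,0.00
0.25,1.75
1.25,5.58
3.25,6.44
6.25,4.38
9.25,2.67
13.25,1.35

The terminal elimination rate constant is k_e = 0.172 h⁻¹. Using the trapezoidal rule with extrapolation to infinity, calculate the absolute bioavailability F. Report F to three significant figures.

F = 0.831

Trapezoidal AUC_0→13.25 (intramuscular injection):
  [0→0.25]: (0.00+1.75)/2 × 0.25 = 0.21875
  [0.25→1.25]: (1.75+5.58)/2 × 1 = 3.665
  [1.25→3.25]: (5.58+6.44)/2 × 2 = 12.02
  [3.25→6.25]: (6.44+4.38)/2 × 3 = 16.23
  [6.25→9.25]: (4.38+2.67)/2 × 3 = 10.575
  [9.25→13.25]: (2.67+1.35)/2 × 4 = 8.04
  Sum = 50.74875 mcg/mL·h
Tail: C_last/k_e = 1.35/0.172 = 7.849
AUC_0→∞ (intramuscular injection) = 50.74875 + 7.849 = 58.59775 mcg/mL·h
F = (AUC_ev/D_ev)/(AUC_iv/D_iv) = (58.59775/50)/(70.5/50) = 1.171955/1.41 = 0.8312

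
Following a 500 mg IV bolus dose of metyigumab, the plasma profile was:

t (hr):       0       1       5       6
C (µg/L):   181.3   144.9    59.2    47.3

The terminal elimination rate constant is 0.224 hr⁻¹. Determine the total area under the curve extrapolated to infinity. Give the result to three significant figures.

AUC = 836 µg/L·hr

Trapezoidal AUC_0→6:
  [0→1]: (181.3+144.9)/2 × 1 = 163.1
  [1→5]: (144.9+59.2)/2 × 4 = 408.2
  [5→6]: (59.2+47.3)/2 × 1 = 53.25
  Sum = 624.55 µg/L·hr
Extrapolated tail: C_last / k_e = 47.3 / 0.224 = 211.161
AUC_0→∞ = 624.55 + 211.161 = 835.711 µg/L·hr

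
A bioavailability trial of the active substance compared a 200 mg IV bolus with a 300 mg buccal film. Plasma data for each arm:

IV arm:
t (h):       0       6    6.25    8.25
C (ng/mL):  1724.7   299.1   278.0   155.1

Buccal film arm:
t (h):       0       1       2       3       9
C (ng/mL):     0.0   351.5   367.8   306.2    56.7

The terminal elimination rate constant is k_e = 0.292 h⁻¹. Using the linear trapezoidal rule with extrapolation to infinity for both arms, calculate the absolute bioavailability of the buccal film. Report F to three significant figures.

F = 0.202

Trapezoidal AUC_0→8.25 (IV):
  [0→6]: (1724.7+299.1)/2 × 6 = 6071.4
  [6→6.25]: (299.1+278.0)/2 × 0.25 = 72.1375
  [6.25→8.25]: (278.0+155.1)/2 × 2 = 433.1
  Sum = 6576.6375 ng/mL·h
IV tail: 155.1/0.292 = 531.164; AUC_iv,0→∞ = 6576.6375 + 531.164 = 7107.8015 ng/mL·h
Trapezoidal AUC_0→9 (buccal film):
  [0→1]: (0.0+351.5)/2 × 1 = 175.75
  [1→2]: (351.5+367.8)/2 × 1 = 359.65
  [2→3]: (367.8+306.2)/2 × 1 = 337.0
  [3→9]: (306.2+56.7)/2 × 6 = 1088.7
  Sum = 1961.1 ng/mL·h
buccal film tail: 56.7/0.292 = 194.178; AUC_ev,0→∞ = 1961.1 + 194.178 = 2155.278 ng/mL·h
F = (AUC_ev/D_ev)/(AUC_iv/D_iv) = (2155.278/300)/(7107.8015/200) = 7.18426/35.539 = 0.2022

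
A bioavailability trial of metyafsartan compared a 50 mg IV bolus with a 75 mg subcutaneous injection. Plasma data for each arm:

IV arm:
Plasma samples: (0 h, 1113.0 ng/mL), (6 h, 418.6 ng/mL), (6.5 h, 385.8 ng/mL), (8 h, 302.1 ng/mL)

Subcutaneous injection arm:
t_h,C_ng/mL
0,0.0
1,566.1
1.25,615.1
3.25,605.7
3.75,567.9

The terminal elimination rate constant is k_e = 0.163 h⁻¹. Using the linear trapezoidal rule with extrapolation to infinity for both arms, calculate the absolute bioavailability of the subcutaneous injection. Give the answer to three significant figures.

F = 0.505

Trapezoidal AUC_0→8 (IV):
  [0→6]: (1113.0+418.6)/2 × 6 = 4594.8
  [6→6.5]: (418.6+385.8)/2 × 0.5 = 201.1
  [6.5→8]: (385.8+302.1)/2 × 1.5 = 515.925
  Sum = 5311.825 ng/mL·h
IV tail: 302.1/0.163 = 1853.374; AUC_iv,0→∞ = 5311.825 + 1853.374 = 7165.199 ng/mL·h
Trapezoidal AUC_0→3.75 (subcutaneous injection):
  [0→1]: (0.0+566.1)/2 × 1 = 283.05
  [1→1.25]: (566.1+615.1)/2 × 0.25 = 147.65
  [1.25→3.25]: (615.1+605.7)/2 × 2 = 1220.8
  [3.25→3.75]: (605.7+567.9)/2 × 0.5 = 293.4
  Sum = 1944.9 ng/mL·h
subcutaneous injection tail: 567.9/0.163 = 3484.049; AUC_ev,0→∞ = 1944.9 + 3484.049 = 5428.949 ng/mL·h
F = (AUC_ev/D_ev)/(AUC_iv/D_iv) = (5428.949/75)/(7165.199/50) = 72.386/143.30398 = 0.5051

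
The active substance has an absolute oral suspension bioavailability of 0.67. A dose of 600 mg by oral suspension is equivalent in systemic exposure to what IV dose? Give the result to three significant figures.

D_iv = 402 mg

Systemic exposure from an extravascular dose = F × D_ev, so the equivalent IV dose is F × D_ev.
D_iv = F × D_ev = 0.67 × 600 = 402 mg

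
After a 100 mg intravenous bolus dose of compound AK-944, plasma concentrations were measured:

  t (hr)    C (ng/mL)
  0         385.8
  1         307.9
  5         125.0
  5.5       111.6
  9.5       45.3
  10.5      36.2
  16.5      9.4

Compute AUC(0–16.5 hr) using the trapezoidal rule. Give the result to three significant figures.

AUC = 1760 ng/mL·hr

Trapezoidal AUC_0→16.5:
  [0→1]: (385.8+307.9)/2 × 1 = 346.85
  [1→5]: (307.9+125.0)/2 × 4 = 865.8
  [5→5.5]: (125.0+111.6)/2 × 0.5 = 59.15
  [5.5→9.5]: (111.6+45.3)/2 × 4 = 313.8
  [9.5→10.5]: (45.3+36.2)/2 × 1 = 40.75
  [10.5→16.5]: (36.2+9.4)/2 × 6 = 136.8
  Sum = 1763.15 ng/mL·hr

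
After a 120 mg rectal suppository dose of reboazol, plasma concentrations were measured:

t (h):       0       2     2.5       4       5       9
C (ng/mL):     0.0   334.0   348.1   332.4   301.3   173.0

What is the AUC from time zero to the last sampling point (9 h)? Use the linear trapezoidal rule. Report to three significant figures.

Trapezoidal AUC_0→9:
  [0→2]: (0.0+334.0)/2 × 2 = 334.0
  [2→2.5]: (334.0+348.1)/2 × 0.5 = 170.525
  [2.5→4]: (348.1+332.4)/2 × 1.5 = 510.375
  [4→5]: (332.4+301.3)/2 × 1 = 316.85
  [5→9]: (301.3+173.0)/2 × 4 = 948.6
  Sum = 2280.35 ng/mL·h

AUC = 2280 ng/mL·h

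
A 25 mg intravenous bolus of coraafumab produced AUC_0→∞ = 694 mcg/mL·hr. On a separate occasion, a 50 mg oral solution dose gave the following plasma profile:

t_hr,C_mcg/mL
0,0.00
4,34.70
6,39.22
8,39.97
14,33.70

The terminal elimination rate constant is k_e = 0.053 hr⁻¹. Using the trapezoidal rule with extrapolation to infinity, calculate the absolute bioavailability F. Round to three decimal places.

Trapezoidal AUC_0→14 (oral solution):
  [0→4]: (0.00+34.70)/2 × 4 = 69.4
  [4→6]: (34.70+39.22)/2 × 2 = 73.92
  [6→8]: (39.22+39.97)/2 × 2 = 79.19
  [8→14]: (39.97+33.70)/2 × 6 = 221.01
  Sum = 443.52 mcg/mL·hr
Tail: C_last/k_e = 33.70/0.053 = 635.849
AUC_0→∞ (oral solution) = 443.52 + 635.849 = 1079.369 mcg/mL·hr
F = (AUC_ev/D_ev)/(AUC_iv/D_iv) = (1079.369/50)/(694/25) = 21.58738/27.76 = 0.7776

F = 0.778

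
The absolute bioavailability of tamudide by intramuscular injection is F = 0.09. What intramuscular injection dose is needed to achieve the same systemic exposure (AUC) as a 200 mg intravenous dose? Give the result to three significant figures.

D_intramuscular = 2220 mg

For equal systemic exposure: F × D_ev = D_iv
D_ev = D_iv / F = 200 / 0.09 = 2222.22 mg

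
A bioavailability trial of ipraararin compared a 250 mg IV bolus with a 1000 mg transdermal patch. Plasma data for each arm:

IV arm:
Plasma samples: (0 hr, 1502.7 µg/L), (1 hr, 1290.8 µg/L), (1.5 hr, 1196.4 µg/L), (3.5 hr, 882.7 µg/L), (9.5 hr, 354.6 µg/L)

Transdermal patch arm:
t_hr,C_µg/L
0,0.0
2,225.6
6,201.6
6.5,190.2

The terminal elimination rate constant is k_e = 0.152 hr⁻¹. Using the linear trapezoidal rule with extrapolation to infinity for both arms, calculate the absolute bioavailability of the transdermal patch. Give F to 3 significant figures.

Trapezoidal AUC_0→9.5 (IV):
  [0→1]: (1502.7+1290.8)/2 × 1 = 1396.75
  [1→1.5]: (1290.8+1196.4)/2 × 0.5 = 621.8
  [1.5→3.5]: (1196.4+882.7)/2 × 2 = 2079.1
  [3.5→9.5]: (882.7+354.6)/2 × 6 = 3711.9
  Sum = 7809.55 µg/L·hr
IV tail: 354.6/0.152 = 2332.895; AUC_iv,0→∞ = 7809.55 + 2332.895 = 10142.445 µg/L·hr
Trapezoidal AUC_0→6.5 (transdermal patch):
  [0→2]: (0.0+225.6)/2 × 2 = 225.6
  [2→6]: (225.6+201.6)/2 × 4 = 854.4
  [6→6.5]: (201.6+190.2)/2 × 0.5 = 97.95
  Sum = 1177.95 µg/L·hr
transdermal patch tail: 190.2/0.152 = 1251.316; AUC_ev,0→∞ = 1177.95 + 1251.316 = 2429.266 µg/L·hr
F = (AUC_ev/D_ev)/(AUC_iv/D_iv) = (2429.266/1000)/(10142.445/250) = 2.429266/40.56978 = 0.0599

F = 0.0599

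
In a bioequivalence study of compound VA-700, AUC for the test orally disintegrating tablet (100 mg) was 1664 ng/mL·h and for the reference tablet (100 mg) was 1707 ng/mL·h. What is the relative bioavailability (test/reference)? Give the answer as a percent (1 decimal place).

F_rel = 97.5%

F_rel = (AUC_test/D_test) / (AUC_ref/D_ref)
      = (1664/100) / (1707/100)
      = 16.64 / 17.07 = 0.9748 = 97.48%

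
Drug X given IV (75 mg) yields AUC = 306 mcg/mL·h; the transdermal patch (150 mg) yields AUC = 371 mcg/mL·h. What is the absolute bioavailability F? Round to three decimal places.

F = 0.606

F = (AUC_ev / D_ev) / (AUC_iv / D_iv)
  = (371/150) / (306/75)
  = 2.47333 / 4.08 = 0.6062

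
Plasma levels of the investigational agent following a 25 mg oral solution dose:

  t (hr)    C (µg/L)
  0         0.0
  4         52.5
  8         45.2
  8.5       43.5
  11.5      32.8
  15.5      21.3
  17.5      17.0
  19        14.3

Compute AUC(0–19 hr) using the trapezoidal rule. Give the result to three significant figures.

Trapezoidal AUC_0→19:
  [0→4]: (0.0+52.5)/2 × 4 = 105.0
  [4→8]: (52.5+45.2)/2 × 4 = 195.4
  [8→8.5]: (45.2+43.5)/2 × 0.5 = 22.175
  [8.5→11.5]: (43.5+32.8)/2 × 3 = 114.45
  [11.5→15.5]: (32.8+21.3)/2 × 4 = 108.2
  [15.5→17.5]: (21.3+17.0)/2 × 2 = 38.3
  [17.5→19]: (17.0+14.3)/2 × 1.5 = 23.475
  Sum = 607.0 µg/L·hr

AUC = 607 µg/L·hr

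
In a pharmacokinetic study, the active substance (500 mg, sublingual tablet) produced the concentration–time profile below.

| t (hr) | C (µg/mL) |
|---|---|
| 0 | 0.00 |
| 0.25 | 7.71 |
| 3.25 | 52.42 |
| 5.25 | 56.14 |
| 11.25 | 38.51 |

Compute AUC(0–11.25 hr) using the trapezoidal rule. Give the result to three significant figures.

AUC = 484 µg/mL·hr

Trapezoidal AUC_0→11.25:
  [0→0.25]: (0.00+7.71)/2 × 0.25 = 0.96375
  [0.25→3.25]: (7.71+52.42)/2 × 3 = 90.195
  [3.25→5.25]: (52.42+56.14)/2 × 2 = 108.56
  [5.25→11.25]: (56.14+38.51)/2 × 6 = 283.95
  Sum = 483.66875 µg/mL·hr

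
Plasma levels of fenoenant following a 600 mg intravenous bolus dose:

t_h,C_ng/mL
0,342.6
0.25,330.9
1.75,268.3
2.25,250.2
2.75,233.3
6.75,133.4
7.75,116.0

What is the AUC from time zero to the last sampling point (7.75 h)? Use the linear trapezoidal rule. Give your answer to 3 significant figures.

Trapezoidal AUC_0→7.75:
  [0→0.25]: (342.6+330.9)/2 × 0.25 = 84.1875
  [0.25→1.75]: (330.9+268.3)/2 × 1.5 = 449.4
  [1.75→2.25]: (268.3+250.2)/2 × 0.5 = 129.625
  [2.25→2.75]: (250.2+233.3)/2 × 0.5 = 120.875
  [2.75→6.75]: (233.3+133.4)/2 × 4 = 733.4
  [6.75→7.75]: (133.4+116.0)/2 × 1 = 124.7
  Sum = 1642.1875 ng/mL·h

AUC = 1640 ng/mL·h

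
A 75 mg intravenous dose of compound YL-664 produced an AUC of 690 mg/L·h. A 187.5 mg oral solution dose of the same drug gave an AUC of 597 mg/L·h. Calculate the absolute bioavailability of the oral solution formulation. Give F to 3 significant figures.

F = 0.346

F = (AUC_ev / D_ev) / (AUC_iv / D_iv)
  = (597/187.5) / (690/75)
  = 3.184 / 9.2 = 0.3461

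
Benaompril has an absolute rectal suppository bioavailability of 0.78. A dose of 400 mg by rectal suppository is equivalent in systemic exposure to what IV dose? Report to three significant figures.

D_iv = 312 mg

Systemic exposure from an extravascular dose = F × D_ev, so the equivalent IV dose is F × D_ev.
D_iv = F × D_ev = 0.78 × 400 = 312 mg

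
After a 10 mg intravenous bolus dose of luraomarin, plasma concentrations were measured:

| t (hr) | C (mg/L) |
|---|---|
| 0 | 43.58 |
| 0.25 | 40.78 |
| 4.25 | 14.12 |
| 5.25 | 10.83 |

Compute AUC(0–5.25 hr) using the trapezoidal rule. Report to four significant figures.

Trapezoidal AUC_0→5.25:
  [0→0.25]: (43.58+40.78)/2 × 0.25 = 10.545
  [0.25→4.25]: (40.78+14.12)/2 × 4 = 109.8
  [4.25→5.25]: (14.12+10.83)/2 × 1 = 12.475
  Sum = 132.82 mg/L·hr

AUC = 132.8 mg/L·hr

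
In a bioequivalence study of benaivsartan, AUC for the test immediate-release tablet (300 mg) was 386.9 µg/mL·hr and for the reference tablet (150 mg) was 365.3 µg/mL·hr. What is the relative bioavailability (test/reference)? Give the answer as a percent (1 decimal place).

F_rel = 53.0%

F_rel = (AUC_test/D_test) / (AUC_ref/D_ref)
      = (386.9/300) / (365.3/150)
      = 1.28967 / 2.43533 = 0.5296 = 52.96%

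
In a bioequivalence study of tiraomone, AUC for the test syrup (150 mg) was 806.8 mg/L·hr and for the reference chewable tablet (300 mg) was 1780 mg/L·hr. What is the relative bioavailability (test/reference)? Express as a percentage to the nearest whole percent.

F_rel = (AUC_test/D_test) / (AUC_ref/D_ref)
      = (806.8/150) / (1780/300)
      = 5.37867 / 5.93333 = 0.9065 = 90.65%

F_rel = 91%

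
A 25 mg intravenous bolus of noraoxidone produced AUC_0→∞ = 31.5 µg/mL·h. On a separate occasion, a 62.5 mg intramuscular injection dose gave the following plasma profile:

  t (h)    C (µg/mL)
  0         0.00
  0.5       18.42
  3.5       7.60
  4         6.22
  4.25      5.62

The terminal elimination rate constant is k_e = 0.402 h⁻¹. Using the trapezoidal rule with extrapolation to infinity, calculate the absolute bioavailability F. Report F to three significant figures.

F = 0.794

Trapezoidal AUC_0→4.25 (intramuscular injection):
  [0→0.5]: (0.00+18.42)/2 × 0.5 = 4.605
  [0.5→3.5]: (18.42+7.60)/2 × 3 = 39.03
  [3.5→4]: (7.60+6.22)/2 × 0.5 = 3.455
  [4→4.25]: (6.22+5.62)/2 × 0.25 = 1.48
  Sum = 48.57 µg/mL·h
Tail: C_last/k_e = 5.62/0.402 = 13.980
AUC_0→∞ (intramuscular injection) = 48.57 + 13.980 = 62.55 µg/mL·h
F = (AUC_ev/D_ev)/(AUC_iv/D_iv) = (62.55/62.5)/(31.5/25) = 1.0008/1.26 = 0.7943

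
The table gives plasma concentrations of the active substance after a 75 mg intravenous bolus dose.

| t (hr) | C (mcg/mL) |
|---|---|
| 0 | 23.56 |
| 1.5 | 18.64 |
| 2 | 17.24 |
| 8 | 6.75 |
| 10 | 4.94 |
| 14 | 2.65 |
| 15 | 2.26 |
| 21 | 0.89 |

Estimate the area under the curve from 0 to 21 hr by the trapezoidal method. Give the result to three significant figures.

AUC = 151 mcg/mL·hr

Trapezoidal AUC_0→21:
  [0→1.5]: (23.56+18.64)/2 × 1.5 = 31.65
  [1.5→2]: (18.64+17.24)/2 × 0.5 = 8.97
  [2→8]: (17.24+6.75)/2 × 6 = 71.97
  [8→10]: (6.75+4.94)/2 × 2 = 11.69
  [10→14]: (4.94+2.65)/2 × 4 = 15.18
  [14→15]: (2.65+2.26)/2 × 1 = 2.455
  [15→21]: (2.26+0.89)/2 × 6 = 9.45
  Sum = 151.365 mcg/mL·hr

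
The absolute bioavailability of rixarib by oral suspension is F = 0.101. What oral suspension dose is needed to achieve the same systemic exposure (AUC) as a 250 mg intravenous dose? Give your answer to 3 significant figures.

For equal systemic exposure: F × D_ev = D_iv
D_ev = D_iv / F = 250 / 0.101 = 2475.25 mg

D_oral = 2480 mg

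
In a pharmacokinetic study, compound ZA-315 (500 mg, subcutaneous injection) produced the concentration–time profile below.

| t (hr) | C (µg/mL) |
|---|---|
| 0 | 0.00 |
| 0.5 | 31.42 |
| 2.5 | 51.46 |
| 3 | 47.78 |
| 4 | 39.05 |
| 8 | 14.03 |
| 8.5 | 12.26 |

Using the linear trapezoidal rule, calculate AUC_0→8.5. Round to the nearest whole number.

AUC = 272 µg/mL·hr

Trapezoidal AUC_0→8.5:
  [0→0.5]: (0.00+31.42)/2 × 0.5 = 7.855
  [0.5→2.5]: (31.42+51.46)/2 × 2 = 82.88
  [2.5→3]: (51.46+47.78)/2 × 0.5 = 24.81
  [3→4]: (47.78+39.05)/2 × 1 = 43.415
  [4→8]: (39.05+14.03)/2 × 4 = 106.16
  [8→8.5]: (14.03+12.26)/2 × 0.5 = 6.5725
  Sum = 271.6925 µg/mL·hr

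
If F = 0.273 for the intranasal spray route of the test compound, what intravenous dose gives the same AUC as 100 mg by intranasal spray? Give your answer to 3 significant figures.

D_iv = 27.3 mg

Systemic exposure from an extravascular dose = F × D_ev, so the equivalent IV dose is F × D_ev.
D_iv = F × D_ev = 0.273 × 100 = 27.3 mg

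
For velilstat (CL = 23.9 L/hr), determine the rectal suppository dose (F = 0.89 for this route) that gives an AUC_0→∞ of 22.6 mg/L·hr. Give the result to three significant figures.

Dose = 607 mg

Dose = CL × AUC_0→∞ / F
     = 23.9 × 22.6 / 0.89 = 606.899 mg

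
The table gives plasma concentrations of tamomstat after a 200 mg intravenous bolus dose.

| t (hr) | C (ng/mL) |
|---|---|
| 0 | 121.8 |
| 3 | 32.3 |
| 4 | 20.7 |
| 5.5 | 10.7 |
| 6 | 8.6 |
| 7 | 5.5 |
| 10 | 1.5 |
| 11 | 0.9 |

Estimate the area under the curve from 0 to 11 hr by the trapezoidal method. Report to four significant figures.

AUC = 304.8 ng/mL·hr

Trapezoidal AUC_0→11:
  [0→3]: (121.8+32.3)/2 × 3 = 231.15
  [3→4]: (32.3+20.7)/2 × 1 = 26.5
  [4→5.5]: (20.7+10.7)/2 × 1.5 = 23.55
  [5.5→6]: (10.7+8.6)/2 × 0.5 = 4.825
  [6→7]: (8.6+5.5)/2 × 1 = 7.05
  [7→10]: (5.5+1.5)/2 × 3 = 10.5
  [10→11]: (1.5+0.9)/2 × 1 = 1.2
  Sum = 304.775 ng/mL·hr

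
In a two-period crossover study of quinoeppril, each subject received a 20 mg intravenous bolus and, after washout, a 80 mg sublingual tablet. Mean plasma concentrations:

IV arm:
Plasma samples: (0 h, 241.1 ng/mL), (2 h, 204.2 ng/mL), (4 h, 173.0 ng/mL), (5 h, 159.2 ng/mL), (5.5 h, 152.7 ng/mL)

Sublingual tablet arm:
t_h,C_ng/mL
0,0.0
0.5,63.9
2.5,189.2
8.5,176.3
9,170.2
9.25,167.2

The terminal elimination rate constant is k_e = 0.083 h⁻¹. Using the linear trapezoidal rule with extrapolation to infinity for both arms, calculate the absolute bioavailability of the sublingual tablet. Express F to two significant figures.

F = 0.30

Trapezoidal AUC_0→5.5 (IV):
  [0→2]: (241.1+204.2)/2 × 2 = 445.3
  [2→4]: (204.2+173.0)/2 × 2 = 377.2
  [4→5]: (173.0+159.2)/2 × 1 = 166.1
  [5→5.5]: (159.2+152.7)/2 × 0.5 = 77.975
  Sum = 1066.575 ng/mL·h
IV tail: 152.7/0.083 = 1839.759; AUC_iv,0→∞ = 1066.575 + 1839.759 = 2906.334 ng/mL·h
Trapezoidal AUC_0→9.25 (sublingual tablet):
  [0→0.5]: (0.0+63.9)/2 × 0.5 = 15.975
  [0.5→2.5]: (63.9+189.2)/2 × 2 = 253.1
  [2.5→8.5]: (189.2+176.3)/2 × 6 = 1096.5
  [8.5→9]: (176.3+170.2)/2 × 0.5 = 86.625
  [9→9.25]: (170.2+167.2)/2 × 0.25 = 42.175
  Sum = 1494.375 ng/mL·h
sublingual tablet tail: 167.2/0.083 = 2014.458; AUC_ev,0→∞ = 1494.375 + 2014.458 = 3508.833 ng/mL·h
F = (AUC_ev/D_ev)/(AUC_iv/D_iv) = (3508.833/80)/(2906.334/20) = 43.8604/145.3167 = 0.3018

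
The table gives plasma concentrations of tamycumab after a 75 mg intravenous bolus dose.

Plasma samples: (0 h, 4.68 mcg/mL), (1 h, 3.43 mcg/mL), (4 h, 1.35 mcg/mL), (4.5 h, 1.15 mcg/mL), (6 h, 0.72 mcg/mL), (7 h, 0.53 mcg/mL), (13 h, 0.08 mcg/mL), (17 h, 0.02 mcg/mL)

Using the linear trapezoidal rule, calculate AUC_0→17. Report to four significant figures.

Trapezoidal AUC_0→17:
  [0→1]: (4.68+3.43)/2 × 1 = 4.055
  [1→4]: (3.43+1.35)/2 × 3 = 7.17
  [4→4.5]: (1.35+1.15)/2 × 0.5 = 0.625
  [4.5→6]: (1.15+0.72)/2 × 1.5 = 1.4025
  [6→7]: (0.72+0.53)/2 × 1 = 0.625
  [7→13]: (0.53+0.08)/2 × 6 = 1.83
  [13→17]: (0.08+0.02)/2 × 4 = 0.2
  Sum = 15.9075 mcg/mL·h

AUC = 15.91 mcg/mL·h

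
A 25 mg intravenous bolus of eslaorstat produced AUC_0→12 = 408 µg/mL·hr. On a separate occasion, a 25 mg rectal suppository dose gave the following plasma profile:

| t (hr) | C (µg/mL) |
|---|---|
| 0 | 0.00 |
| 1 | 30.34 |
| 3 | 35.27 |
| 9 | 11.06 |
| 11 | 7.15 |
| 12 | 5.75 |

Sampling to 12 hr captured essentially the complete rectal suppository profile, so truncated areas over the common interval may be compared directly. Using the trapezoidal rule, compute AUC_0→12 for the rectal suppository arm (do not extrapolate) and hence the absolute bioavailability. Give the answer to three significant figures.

F = 0.599

Trapezoidal AUC_0→12 (rectal suppository):
  [0→1]: (0.00+30.34)/2 × 1 = 15.17
  [1→3]: (30.34+35.27)/2 × 2 = 65.61
  [3→9]: (35.27+11.06)/2 × 6 = 138.99
  [9→11]: (11.06+7.15)/2 × 2 = 18.21
  [11→12]: (7.15+5.75)/2 × 1 = 6.45
  Sum = 244.43 µg/mL·hr
F = (AUC_ev/D_ev)/(AUC_iv/D_iv) = (244.43/25)/(408/25) = 9.7772/16.32 = 0.5991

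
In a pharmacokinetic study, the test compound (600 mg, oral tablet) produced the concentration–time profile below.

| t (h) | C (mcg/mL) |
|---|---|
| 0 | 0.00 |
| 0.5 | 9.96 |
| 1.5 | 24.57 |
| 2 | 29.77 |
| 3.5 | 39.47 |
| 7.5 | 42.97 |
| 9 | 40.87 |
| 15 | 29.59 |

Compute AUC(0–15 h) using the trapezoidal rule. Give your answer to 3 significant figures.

Trapezoidal AUC_0→15:
  [0→0.5]: (0.00+9.96)/2 × 0.5 = 2.49
  [0.5→1.5]: (9.96+24.57)/2 × 1 = 17.265
  [1.5→2]: (24.57+29.77)/2 × 0.5 = 13.585
  [2→3.5]: (29.77+39.47)/2 × 1.5 = 51.93
  [3.5→7.5]: (39.47+42.97)/2 × 4 = 164.88
  [7.5→9]: (42.97+40.87)/2 × 1.5 = 62.88
  [9→15]: (40.87+29.59)/2 × 6 = 211.38
  Sum = 524.41 mcg/mL·h

AUC = 524 mcg/mL·h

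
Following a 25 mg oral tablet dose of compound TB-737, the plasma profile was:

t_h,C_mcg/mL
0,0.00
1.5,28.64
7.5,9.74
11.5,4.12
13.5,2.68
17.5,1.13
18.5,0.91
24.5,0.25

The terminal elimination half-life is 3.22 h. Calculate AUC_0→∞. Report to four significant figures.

Trapezoidal AUC_0→24.5:
  [0→1.5]: (0.00+28.64)/2 × 1.5 = 21.48
  [1.5→7.5]: (28.64+9.74)/2 × 6 = 115.14
  [7.5→11.5]: (9.74+4.12)/2 × 4 = 27.72
  [11.5→13.5]: (4.12+2.68)/2 × 2 = 6.8
  [13.5→17.5]: (2.68+1.13)/2 × 4 = 7.62
  [17.5→18.5]: (1.13+0.91)/2 × 1 = 1.02
  [18.5→24.5]: (0.91+0.25)/2 × 6 = 3.48
  Sum = 183.26 mcg/mL·h
k_e = ln2 / t½ = 0.693147 / 3.22 = 0.2153 h^-1
Extrapolated tail: C_last / k_e = 0.25 / 0.2153 = 1.161
AUC_0→∞ = 183.26 + 1.161 = 184.421 mcg/mL·h

AUC = 184.4 mcg/mL·h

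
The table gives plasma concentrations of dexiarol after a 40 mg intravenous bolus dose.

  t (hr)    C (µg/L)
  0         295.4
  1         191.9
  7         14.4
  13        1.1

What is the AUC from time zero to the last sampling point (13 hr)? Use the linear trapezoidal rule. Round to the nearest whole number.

AUC = 909 µg/L·hr

Trapezoidal AUC_0→13:
  [0→1]: (295.4+191.9)/2 × 1 = 243.65
  [1→7]: (191.9+14.4)/2 × 6 = 618.9
  [7→13]: (14.4+1.1)/2 × 6 = 46.5
  Sum = 909.05 µg/L·hr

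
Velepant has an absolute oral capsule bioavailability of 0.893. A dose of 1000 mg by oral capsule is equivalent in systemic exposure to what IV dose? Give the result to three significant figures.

D_iv = 893 mg

Systemic exposure from an extravascular dose = F × D_ev, so the equivalent IV dose is F × D_ev.
D_iv = F × D_ev = 0.893 × 1000 = 893 mg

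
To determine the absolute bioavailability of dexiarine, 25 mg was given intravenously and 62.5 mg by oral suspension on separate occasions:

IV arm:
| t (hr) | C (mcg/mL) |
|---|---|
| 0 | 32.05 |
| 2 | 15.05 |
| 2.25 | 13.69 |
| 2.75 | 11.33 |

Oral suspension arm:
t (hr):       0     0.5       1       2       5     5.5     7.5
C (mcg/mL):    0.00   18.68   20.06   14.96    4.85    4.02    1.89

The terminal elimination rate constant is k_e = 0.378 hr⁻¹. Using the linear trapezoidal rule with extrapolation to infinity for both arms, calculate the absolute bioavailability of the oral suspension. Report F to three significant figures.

F = 0.344

Trapezoidal AUC_0→2.75 (IV):
  [0→2]: (32.05+15.05)/2 × 2 = 47.1
  [2→2.25]: (15.05+13.69)/2 × 0.25 = 3.5925
  [2.25→2.75]: (13.69+11.33)/2 × 0.5 = 6.255
  Sum = 56.9475 mcg/mL·hr
IV tail: 11.33/0.378 = 29.974; AUC_iv,0→∞ = 56.9475 + 29.974 = 86.9215 mcg/mL·hr
Trapezoidal AUC_0→7.5 (oral suspension):
  [0→0.5]: (0.00+18.68)/2 × 0.5 = 4.67
  [0.5→1]: (18.68+20.06)/2 × 0.5 = 9.685
  [1→2]: (20.06+14.96)/2 × 1 = 17.51
  [2→5]: (14.96+4.85)/2 × 3 = 29.715
  [5→5.5]: (4.85+4.02)/2 × 0.5 = 2.2175
  [5.5→7.5]: (4.02+1.89)/2 × 2 = 5.91
  Sum = 69.7075 mcg/mL·hr
oral suspension tail: 1.89/0.378 = 5.000; AUC_ev,0→∞ = 69.7075 + 5.000 = 74.7075 mcg/mL·hr
F = (AUC_ev/D_ev)/(AUC_iv/D_iv) = (74.7075/62.5)/(86.9215/25) = 1.19532/3.47686 = 0.3438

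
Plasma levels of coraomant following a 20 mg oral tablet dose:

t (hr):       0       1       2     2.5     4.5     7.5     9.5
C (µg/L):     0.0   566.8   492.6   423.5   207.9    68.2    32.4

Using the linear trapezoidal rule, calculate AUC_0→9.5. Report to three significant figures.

Trapezoidal AUC_0→9.5:
  [0→1]: (0.0+566.8)/2 × 1 = 283.4
  [1→2]: (566.8+492.6)/2 × 1 = 529.7
  [2→2.5]: (492.6+423.5)/2 × 0.5 = 229.025
  [2.5→4.5]: (423.5+207.9)/2 × 2 = 631.4
  [4.5→7.5]: (207.9+68.2)/2 × 3 = 414.15
  [7.5→9.5]: (68.2+32.4)/2 × 2 = 100.6
  Sum = 2188.275 µg/L·hr

AUC = 2190 µg/L·hr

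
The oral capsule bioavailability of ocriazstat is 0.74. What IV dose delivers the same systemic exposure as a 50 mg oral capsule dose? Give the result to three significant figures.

D_iv = 37.0 mg

Systemic exposure from an extravascular dose = F × D_ev, so the equivalent IV dose is F × D_ev.
D_iv = F × D_ev = 0.74 × 50 = 37 mg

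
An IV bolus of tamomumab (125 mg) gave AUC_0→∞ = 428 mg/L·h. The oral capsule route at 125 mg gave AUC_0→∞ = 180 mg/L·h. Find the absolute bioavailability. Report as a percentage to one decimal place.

F = (AUC_ev / D_ev) / (AUC_iv / D_iv)
  = (180/125) / (428/125)
  = 1.44 / 3.424 = 0.4206
  = 42.06%

F = 42.1%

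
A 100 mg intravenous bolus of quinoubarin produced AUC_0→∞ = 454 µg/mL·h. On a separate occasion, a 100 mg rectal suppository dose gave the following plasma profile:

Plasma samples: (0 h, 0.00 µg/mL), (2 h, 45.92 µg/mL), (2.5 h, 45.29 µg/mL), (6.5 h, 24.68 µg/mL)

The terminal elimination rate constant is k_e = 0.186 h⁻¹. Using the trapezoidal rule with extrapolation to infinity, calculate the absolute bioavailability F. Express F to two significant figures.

Trapezoidal AUC_0→6.5 (rectal suppository):
  [0→2]: (0.00+45.92)/2 × 2 = 45.92
  [2→2.5]: (45.92+45.29)/2 × 0.5 = 22.8025
  [2.5→6.5]: (45.29+24.68)/2 × 4 = 139.94
  Sum = 208.6625 µg/mL·h
Tail: C_last/k_e = 24.68/0.186 = 132.688
AUC_0→∞ (rectal suppository) = 208.6625 + 132.688 = 341.3505 µg/mL·h
F = (AUC_ev/D_ev)/(AUC_iv/D_iv) = (341.3505/100)/(454/100) = 3.413505/4.54 = 0.7519

F = 0.75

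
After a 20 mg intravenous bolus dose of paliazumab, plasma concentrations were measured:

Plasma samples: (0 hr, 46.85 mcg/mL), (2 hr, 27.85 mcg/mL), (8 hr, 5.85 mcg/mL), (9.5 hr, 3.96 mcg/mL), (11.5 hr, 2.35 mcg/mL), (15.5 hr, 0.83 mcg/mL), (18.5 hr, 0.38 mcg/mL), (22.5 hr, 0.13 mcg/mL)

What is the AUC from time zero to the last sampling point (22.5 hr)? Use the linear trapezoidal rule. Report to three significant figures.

Trapezoidal AUC_0→22.5:
  [0→2]: (46.85+27.85)/2 × 2 = 74.7
  [2→8]: (27.85+5.85)/2 × 6 = 101.1
  [8→9.5]: (5.85+3.96)/2 × 1.5 = 7.3575
  [9.5→11.5]: (3.96+2.35)/2 × 2 = 6.31
  [11.5→15.5]: (2.35+0.83)/2 × 4 = 6.36
  [15.5→18.5]: (0.83+0.38)/2 × 3 = 1.815
  [18.5→22.5]: (0.38+0.13)/2 × 4 = 1.02
  Sum = 198.6625 mcg/mL·hr

AUC = 199 mcg/mL·hr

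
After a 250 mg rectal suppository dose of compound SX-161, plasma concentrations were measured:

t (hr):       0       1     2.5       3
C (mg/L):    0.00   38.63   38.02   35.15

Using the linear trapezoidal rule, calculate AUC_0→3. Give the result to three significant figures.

Trapezoidal AUC_0→3:
  [0→1]: (0.00+38.63)/2 × 1 = 19.315
  [1→2.5]: (38.63+38.02)/2 × 1.5 = 57.4875
  [2.5→3]: (38.02+35.15)/2 × 0.5 = 18.2925
  Sum = 95.095 mg/L·hr

AUC = 95.1 mg/L·hr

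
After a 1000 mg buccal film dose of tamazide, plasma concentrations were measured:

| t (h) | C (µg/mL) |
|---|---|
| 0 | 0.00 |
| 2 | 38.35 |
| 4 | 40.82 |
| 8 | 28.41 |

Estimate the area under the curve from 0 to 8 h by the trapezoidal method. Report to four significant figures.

Trapezoidal AUC_0→8:
  [0→2]: (0.00+38.35)/2 × 2 = 38.35
  [2→4]: (38.35+40.82)/2 × 2 = 79.17
  [4→8]: (40.82+28.41)/2 × 4 = 138.46
  Sum = 255.98 µg/mL·h

AUC = 256.0 µg/mL·h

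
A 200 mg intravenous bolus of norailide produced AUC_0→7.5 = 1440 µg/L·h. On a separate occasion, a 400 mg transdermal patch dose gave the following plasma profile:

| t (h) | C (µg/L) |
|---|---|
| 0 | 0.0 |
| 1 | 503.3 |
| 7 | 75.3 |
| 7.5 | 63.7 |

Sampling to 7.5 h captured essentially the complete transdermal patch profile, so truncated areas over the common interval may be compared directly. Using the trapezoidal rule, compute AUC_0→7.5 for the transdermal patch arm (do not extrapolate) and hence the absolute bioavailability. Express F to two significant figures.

Trapezoidal AUC_0→7.5 (transdermal patch):
  [0→1]: (0.0+503.3)/2 × 1 = 251.65
  [1→7]: (503.3+75.3)/2 × 6 = 1735.8
  [7→7.5]: (75.3+63.7)/2 × 0.5 = 34.75
  Sum = 2022.2 µg/L·h
F = (AUC_ev/D_ev)/(AUC_iv/D_iv) = (2022.2/400)/(1440/200) = 5.0555/7.2 = 0.7022

F = 0.70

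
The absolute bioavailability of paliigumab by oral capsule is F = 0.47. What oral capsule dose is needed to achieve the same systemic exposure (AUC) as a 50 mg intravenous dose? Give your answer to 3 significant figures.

For equal systemic exposure: F × D_ev = D_iv
D_ev = D_iv / F = 50 / 0.47 = 106.383 mg

D_oral = 106 mg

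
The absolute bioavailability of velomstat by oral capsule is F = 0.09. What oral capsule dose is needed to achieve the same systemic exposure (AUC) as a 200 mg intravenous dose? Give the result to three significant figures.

For equal systemic exposure: F × D_ev = D_iv
D_ev = D_iv / F = 200 / 0.09 = 2222.22 mg

D_oral = 2220 mg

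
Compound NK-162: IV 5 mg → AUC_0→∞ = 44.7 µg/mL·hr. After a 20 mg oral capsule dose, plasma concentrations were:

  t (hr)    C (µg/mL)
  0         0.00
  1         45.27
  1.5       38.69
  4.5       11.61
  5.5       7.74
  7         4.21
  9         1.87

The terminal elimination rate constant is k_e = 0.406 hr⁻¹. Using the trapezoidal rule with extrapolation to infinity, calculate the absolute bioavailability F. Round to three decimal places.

Trapezoidal AUC_0→9 (oral capsule):
  [0→1]: (0.00+45.27)/2 × 1 = 22.635
  [1→1.5]: (45.27+38.69)/2 × 0.5 = 20.99
  [1.5→4.5]: (38.69+11.61)/2 × 3 = 75.45
  [4.5→5.5]: (11.61+7.74)/2 × 1 = 9.675
  [5.5→7]: (7.74+4.21)/2 × 1.5 = 8.9625
  [7→9]: (4.21+1.87)/2 × 2 = 6.08
  Sum = 143.7925 µg/mL·hr
Tail: C_last/k_e = 1.87/0.406 = 4.606
AUC_0→∞ (oral capsule) = 143.7925 + 4.606 = 148.3985 µg/mL·hr
F = (AUC_ev/D_ev)/(AUC_iv/D_iv) = (148.3985/20)/(44.7/5) = 7.419925/8.94 = 0.8300

F = 0.830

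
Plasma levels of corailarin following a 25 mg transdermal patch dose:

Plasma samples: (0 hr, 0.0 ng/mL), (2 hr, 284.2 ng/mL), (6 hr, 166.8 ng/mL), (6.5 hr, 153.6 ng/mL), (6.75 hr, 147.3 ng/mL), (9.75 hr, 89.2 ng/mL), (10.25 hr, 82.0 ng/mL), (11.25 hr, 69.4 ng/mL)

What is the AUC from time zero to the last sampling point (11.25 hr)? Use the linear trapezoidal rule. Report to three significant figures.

AUC = 1780 ng/mL·hr

Trapezoidal AUC_0→11.25:
  [0→2]: (0.0+284.2)/2 × 2 = 284.2
  [2→6]: (284.2+166.8)/2 × 4 = 902.0
  [6→6.5]: (166.8+153.6)/2 × 0.5 = 80.1
  [6.5→6.75]: (153.6+147.3)/2 × 0.25 = 37.6125
  [6.75→9.75]: (147.3+89.2)/2 × 3 = 354.75
  [9.75→10.25]: (89.2+82.0)/2 × 0.5 = 42.8
  [10.25→11.25]: (82.0+69.4)/2 × 1 = 75.7
  Sum = 1777.1625 ng/mL·hr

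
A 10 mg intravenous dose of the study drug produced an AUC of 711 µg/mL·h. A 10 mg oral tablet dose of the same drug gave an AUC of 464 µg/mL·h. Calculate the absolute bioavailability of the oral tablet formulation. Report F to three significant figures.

F = 0.653

F = (AUC_ev / D_ev) / (AUC_iv / D_iv)
  = (464/10) / (711/10)
  = 46.4 / 71.1 = 0.6526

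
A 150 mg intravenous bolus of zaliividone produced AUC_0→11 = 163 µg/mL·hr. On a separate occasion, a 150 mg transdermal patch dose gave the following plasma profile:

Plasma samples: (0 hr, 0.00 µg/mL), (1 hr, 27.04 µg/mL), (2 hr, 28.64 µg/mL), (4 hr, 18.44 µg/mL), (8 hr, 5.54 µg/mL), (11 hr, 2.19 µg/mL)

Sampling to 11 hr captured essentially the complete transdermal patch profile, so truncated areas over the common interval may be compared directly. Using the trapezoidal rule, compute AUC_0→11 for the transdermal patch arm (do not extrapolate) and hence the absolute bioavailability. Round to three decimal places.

Trapezoidal AUC_0→11 (transdermal patch):
  [0→1]: (0.00+27.04)/2 × 1 = 13.52
  [1→2]: (27.04+28.64)/2 × 1 = 27.84
  [2→4]: (28.64+18.44)/2 × 2 = 47.08
  [4→8]: (18.44+5.54)/2 × 4 = 47.96
  [8→11]: (5.54+2.19)/2 × 3 = 11.595
  Sum = 147.995 µg/mL·hr
F = (AUC_ev/D_ev)/(AUC_iv/D_iv) = (147.995/150)/(163/150) = 0.986633/1.08667 = 0.9079

F = 0.908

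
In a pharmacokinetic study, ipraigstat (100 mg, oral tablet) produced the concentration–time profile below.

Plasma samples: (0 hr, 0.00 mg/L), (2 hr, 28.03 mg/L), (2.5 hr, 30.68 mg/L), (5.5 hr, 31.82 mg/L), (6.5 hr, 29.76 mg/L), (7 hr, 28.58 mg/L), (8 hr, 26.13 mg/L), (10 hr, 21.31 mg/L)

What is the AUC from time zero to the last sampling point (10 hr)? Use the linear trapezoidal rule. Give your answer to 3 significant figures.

AUC = 257 mg/L·hr

Trapezoidal AUC_0→10:
  [0→2]: (0.00+28.03)/2 × 2 = 28.03
  [2→2.5]: (28.03+30.68)/2 × 0.5 = 14.6775
  [2.5→5.5]: (30.68+31.82)/2 × 3 = 93.75
  [5.5→6.5]: (31.82+29.76)/2 × 1 = 30.79
  [6.5→7]: (29.76+28.58)/2 × 0.5 = 14.585
  [7→8]: (28.58+26.13)/2 × 1 = 27.355
  [8→10]: (26.13+21.31)/2 × 2 = 47.44
  Sum = 256.6275 mg/L·hr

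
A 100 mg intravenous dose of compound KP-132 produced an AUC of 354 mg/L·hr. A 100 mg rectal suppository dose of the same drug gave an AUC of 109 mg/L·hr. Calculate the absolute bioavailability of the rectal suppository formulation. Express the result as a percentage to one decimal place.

F = 30.8%

F = (AUC_ev / D_ev) / (AUC_iv / D_iv)
  = (109/100) / (354/100)
  = 1.09 / 3.54 = 0.3079
  = 30.79%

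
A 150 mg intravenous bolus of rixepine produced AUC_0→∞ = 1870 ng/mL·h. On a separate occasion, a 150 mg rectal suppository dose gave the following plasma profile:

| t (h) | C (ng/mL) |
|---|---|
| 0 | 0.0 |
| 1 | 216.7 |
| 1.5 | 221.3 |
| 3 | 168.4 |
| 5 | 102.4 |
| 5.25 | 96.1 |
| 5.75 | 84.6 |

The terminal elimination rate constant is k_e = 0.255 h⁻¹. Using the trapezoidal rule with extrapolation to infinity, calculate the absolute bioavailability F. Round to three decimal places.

Trapezoidal AUC_0→5.75 (rectal suppository):
  [0→1]: (0.0+216.7)/2 × 1 = 108.35
  [1→1.5]: (216.7+221.3)/2 × 0.5 = 109.5
  [1.5→3]: (221.3+168.4)/2 × 1.5 = 292.275
  [3→5]: (168.4+102.4)/2 × 2 = 270.8
  [5→5.25]: (102.4+96.1)/2 × 0.25 = 24.8125
  [5.25→5.75]: (96.1+84.6)/2 × 0.5 = 45.175
  Sum = 850.9125 ng/mL·h
Tail: C_last/k_e = 84.6/0.255 = 331.765
AUC_0→∞ (rectal suppository) = 850.9125 + 331.765 = 1182.6775 ng/mL·h
F = (AUC_ev/D_ev)/(AUC_iv/D_iv) = (1182.6775/150)/(1870/150) = 7.88452/12.4667 = 0.6324

F = 0.632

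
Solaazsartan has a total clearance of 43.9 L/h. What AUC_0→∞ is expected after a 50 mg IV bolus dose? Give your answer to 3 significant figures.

AUC_0→∞ = Dose_iv / CL
        = 50 / 43.9 = 1.13895 mg/L·h

AUC = 1.14 mg/L·h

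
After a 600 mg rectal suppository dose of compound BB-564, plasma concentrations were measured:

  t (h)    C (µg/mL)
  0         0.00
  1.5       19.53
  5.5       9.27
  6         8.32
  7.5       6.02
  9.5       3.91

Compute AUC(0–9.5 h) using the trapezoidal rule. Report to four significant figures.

Trapezoidal AUC_0→9.5:
  [0→1.5]: (0.00+19.53)/2 × 1.5 = 14.6475
  [1.5→5.5]: (19.53+9.27)/2 × 4 = 57.6
  [5.5→6]: (9.27+8.32)/2 × 0.5 = 4.3975
  [6→7.5]: (8.32+6.02)/2 × 1.5 = 10.755
  [7.5→9.5]: (6.02+3.91)/2 × 2 = 9.93
  Sum = 97.33 µg/mL·h

AUC = 97.33 µg/mL·h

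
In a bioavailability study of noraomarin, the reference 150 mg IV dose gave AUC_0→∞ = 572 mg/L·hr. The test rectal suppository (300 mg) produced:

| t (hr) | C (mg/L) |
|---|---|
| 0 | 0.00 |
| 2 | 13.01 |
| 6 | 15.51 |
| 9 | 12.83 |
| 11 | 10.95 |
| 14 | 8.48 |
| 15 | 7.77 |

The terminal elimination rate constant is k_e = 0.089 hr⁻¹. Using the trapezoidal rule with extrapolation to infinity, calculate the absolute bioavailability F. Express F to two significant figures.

F = 0.23

Trapezoidal AUC_0→15 (rectal suppository):
  [0→2]: (0.00+13.01)/2 × 2 = 13.01
  [2→6]: (13.01+15.51)/2 × 4 = 57.04
  [6→9]: (15.51+12.83)/2 × 3 = 42.51
  [9→11]: (12.83+10.95)/2 × 2 = 23.78
  [11→14]: (10.95+8.48)/2 × 3 = 29.145
  [14→15]: (8.48+7.77)/2 × 1 = 8.125
  Sum = 173.61 mg/L·hr
Tail: C_last/k_e = 7.77/0.089 = 87.303
AUC_0→∞ (rectal suppository) = 173.61 + 87.303 = 260.913 mg/L·hr
F = (AUC_ev/D_ev)/(AUC_iv/D_iv) = (260.913/300)/(572/150) = 0.86971/3.81333 = 0.2281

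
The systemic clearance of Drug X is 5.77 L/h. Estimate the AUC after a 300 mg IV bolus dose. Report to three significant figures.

AUC = 52.0 mg/L·h

AUC_0→∞ = Dose_iv / CL
        = 300 / 5.77 = 51.9931 mg/L·h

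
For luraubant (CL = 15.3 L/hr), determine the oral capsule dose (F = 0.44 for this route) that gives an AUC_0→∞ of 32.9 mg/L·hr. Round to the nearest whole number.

Dose = CL × AUC_0→∞ / F
     = 15.3 × 32.9 / 0.44 = 1144.02 mg

Dose = 1144 mg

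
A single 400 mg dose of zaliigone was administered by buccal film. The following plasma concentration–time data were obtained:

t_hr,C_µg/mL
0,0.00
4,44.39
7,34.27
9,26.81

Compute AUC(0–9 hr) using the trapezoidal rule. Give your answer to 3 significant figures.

AUC = 268 µg/mL·hr

Trapezoidal AUC_0→9:
  [0→4]: (0.00+44.39)/2 × 4 = 88.78
  [4→7]: (44.39+34.27)/2 × 3 = 117.99
  [7→9]: (34.27+26.81)/2 × 2 = 61.08
  Sum = 267.85 µg/mL·hr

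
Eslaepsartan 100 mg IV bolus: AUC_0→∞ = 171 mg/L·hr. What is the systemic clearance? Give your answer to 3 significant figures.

CL = Dose_iv / AUC_0→∞
   = 100 / 171 = 0.584795 L/hr

CL = 0.585 L/hr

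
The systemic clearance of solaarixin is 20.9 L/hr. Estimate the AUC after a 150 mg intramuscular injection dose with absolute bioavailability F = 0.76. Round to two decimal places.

AUC = 5.45 mg/L·hr

AUC_0→∞ = F × Dose / CL
        = 0.76 × 150 / 20.9 = 5.45455 mg/L·hr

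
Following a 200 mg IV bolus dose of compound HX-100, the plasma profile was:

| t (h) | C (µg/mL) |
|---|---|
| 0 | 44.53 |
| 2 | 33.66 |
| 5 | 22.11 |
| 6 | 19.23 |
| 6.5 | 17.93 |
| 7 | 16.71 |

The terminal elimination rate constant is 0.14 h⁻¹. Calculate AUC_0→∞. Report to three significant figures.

Trapezoidal AUC_0→7:
  [0→2]: (44.53+33.66)/2 × 2 = 78.19
  [2→5]: (33.66+22.11)/2 × 3 = 83.655
  [5→6]: (22.11+19.23)/2 × 1 = 20.67
  [6→6.5]: (19.23+17.93)/2 × 0.5 = 9.29
  [6.5→7]: (17.93+16.71)/2 × 0.5 = 8.66
  Sum = 200.465 µg/mL·h
Extrapolated tail: C_last / k_e = 16.71 / 0.14 = 119.357
AUC_0→∞ = 200.465 + 119.357 = 319.822 µg/mL·h

AUC = 320 µg/mL·h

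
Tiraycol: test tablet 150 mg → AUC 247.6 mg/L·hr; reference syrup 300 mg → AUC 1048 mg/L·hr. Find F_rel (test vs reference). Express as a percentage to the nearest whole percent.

F_rel = 47%

F_rel = (AUC_test/D_test) / (AUC_ref/D_ref)
      = (247.6/150) / (1048/300)
      = 1.65067 / 3.49333 = 0.4725 = 47.25%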